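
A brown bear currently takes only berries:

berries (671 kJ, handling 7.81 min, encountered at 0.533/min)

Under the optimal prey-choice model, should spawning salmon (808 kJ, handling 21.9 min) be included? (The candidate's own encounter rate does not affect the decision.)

Current rate: (0.533×671)/(1 + 0.533×7.81) = 69.27 kJ/min.
Profitability of spawning salmon: 808/21.9 = 36.89 kJ/min.
36.89 < 69.27, so adding spawning salmon would lower the average — exclude it.

No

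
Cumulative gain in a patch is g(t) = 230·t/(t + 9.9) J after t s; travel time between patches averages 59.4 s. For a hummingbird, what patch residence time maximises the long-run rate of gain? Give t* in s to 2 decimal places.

Maximise g(t)/(T+t): set derivative to zero → g'(t)(T+t) = g(t).
g'(t) = 230·9.9/(t + 9.9)². Setting 230·9.9/(t+9.9)² = 230t/[(t+9.9)(59.4+t)] gives 9.9(59.4+t) = t(t+9.9), so t² = 9.9×59.4 = 588.1.
t* = √588.1 = 24.25 s.

24.25 s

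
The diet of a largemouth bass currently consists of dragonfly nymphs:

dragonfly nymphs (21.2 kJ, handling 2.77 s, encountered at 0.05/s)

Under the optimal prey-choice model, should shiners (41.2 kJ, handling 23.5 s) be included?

Yes

On dragonfly nymphs alone, R = ΣλE/(1+Σλh) = 1.06/1.139 = 0.931 kJ/s.
shiners: E/h = 41.2/23.5 = 1.753 kJ/s.
1.753 > 0.931, so adding shiners raises the average — include it.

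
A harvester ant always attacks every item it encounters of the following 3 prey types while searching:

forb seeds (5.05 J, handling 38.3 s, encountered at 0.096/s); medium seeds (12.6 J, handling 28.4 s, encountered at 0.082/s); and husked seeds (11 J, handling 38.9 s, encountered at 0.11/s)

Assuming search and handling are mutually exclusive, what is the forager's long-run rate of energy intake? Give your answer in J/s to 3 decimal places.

Energy encountered per unit search time: 0.096×5.05 + 0.082×12.6 + 0.11×11 = 2.728 J/s.
Handling time per unit search time: 0.096×38.3 + 0.082×28.4 + 0.11×38.9 = 10.28.
Rate = 2.728/(1 + 10.28) = 0.2417 J/s.

0.242 J/s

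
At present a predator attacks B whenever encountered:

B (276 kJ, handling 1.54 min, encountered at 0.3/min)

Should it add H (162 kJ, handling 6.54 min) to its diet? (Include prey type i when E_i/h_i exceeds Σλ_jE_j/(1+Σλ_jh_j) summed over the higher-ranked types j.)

Intake rate on the current diet: R = (0.3×276) / (1 + 0.3×1.54) = 82.8/1.462 = 56.63 kJ/min.
H: E/h = 162/6.54 = 24.77 kJ/min.
Since 24.77 < R, time spent handling H is better spent searching.

No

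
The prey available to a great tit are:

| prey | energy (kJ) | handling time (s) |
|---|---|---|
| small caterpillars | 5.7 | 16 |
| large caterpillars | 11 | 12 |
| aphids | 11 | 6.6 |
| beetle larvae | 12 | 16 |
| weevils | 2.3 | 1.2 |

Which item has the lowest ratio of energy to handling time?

In descending order of E/h:
weevils: 2.3/1.2 = 1.92 kJ/s
aphids: 11/6.6 = 1.67 kJ/s
large caterpillars: 11/12 = 0.917 kJ/s
beetle larvae: 12/16 = 0.75 kJ/s
small caterpillars: 5.7/16 = 0.356 kJ/s

small caterpillars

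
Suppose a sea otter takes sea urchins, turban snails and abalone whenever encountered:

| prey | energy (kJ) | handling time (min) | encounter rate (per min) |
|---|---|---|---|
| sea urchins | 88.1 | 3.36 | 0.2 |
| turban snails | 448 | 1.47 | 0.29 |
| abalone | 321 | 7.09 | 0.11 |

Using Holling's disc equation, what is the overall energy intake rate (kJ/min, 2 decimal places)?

R = Σλ_iE_i / (1 + Σλ_ih_i)
Numerator: 0.2×88.1 + 0.29×448 + 0.11×321 = 182.8
Denominator: 1 + 0.2×3.36 + 0.29×1.47 + 0.11×7.09 = 2.878
R = 182.8/2.878 = 63.53 kJ/min

63.53 kJ/min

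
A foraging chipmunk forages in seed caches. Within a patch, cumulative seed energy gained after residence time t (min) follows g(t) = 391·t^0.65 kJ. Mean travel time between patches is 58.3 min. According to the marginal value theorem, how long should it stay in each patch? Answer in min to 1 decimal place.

108.3 min

Optimal t* satisfies g'(t*) = g(t*)/(T + t*).
g'(t) = 0.65·391·t^-0.35. Setting 0.65·391·t^-0.35 = 391·t^0.65/(58.3+t) gives 0.65(58.3+t) = t, so 0.35·t = 0.65×58.3.
t* = 0.65×58.3/0.35 = 108.3 min.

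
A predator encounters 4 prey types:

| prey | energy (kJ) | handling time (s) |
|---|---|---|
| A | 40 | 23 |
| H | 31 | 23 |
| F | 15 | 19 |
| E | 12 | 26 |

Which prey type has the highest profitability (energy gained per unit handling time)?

A

In descending order of E/h:
A: 40/23 = 1.74 kJ/s
H: 31/23 = 1.35 kJ/s
F: 15/19 = 0.789 kJ/s
E: 12/26 = 0.462 kJ/s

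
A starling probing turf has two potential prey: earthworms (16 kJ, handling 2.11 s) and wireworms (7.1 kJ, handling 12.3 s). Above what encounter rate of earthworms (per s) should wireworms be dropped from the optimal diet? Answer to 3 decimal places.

0.039 per s

The zero-one rule: include wireworms iff E₂/h₂ > λE₁/(1+λh₁). Equality gives the switch point.
λE₁h₂ = E₂ + λE₂h₁ ⇒ λ = E₂/(E₁h₂ − E₂h₁) = 7.1/(196.8 − 14.98) = 0.03905 per s.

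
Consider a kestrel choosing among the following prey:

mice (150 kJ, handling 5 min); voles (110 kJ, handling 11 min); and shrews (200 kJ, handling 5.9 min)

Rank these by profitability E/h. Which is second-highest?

In descending order of E/h:
shrews: 200/5.9 = 33.9 kJ/min
mice: 150/5 = 30 kJ/min
voles: 110/11 = 10 kJ/min

mice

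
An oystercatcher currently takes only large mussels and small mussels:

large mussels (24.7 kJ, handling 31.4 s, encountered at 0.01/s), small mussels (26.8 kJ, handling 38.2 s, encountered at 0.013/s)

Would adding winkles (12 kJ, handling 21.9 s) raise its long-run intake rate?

Yes

On large mussels and small mussels alone, R = ΣλE/(1+Σλh) = 0.5954/1.811 = 0.3288 kJ/s.
winkles: E/h = 12/21.9 = 0.5479 kJ/s.
0.5479 > 0.3288, so adding winkles raises the average — include it.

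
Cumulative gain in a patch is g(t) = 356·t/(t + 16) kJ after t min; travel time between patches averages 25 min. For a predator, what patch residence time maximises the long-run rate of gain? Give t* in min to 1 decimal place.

20.0 min

Maximise g(t)/(T+t): set derivative to zero → g'(t)(T+t) = g(t).
g'(t) = 356·16/(t + 16)². Setting 356·16/(t+16)² = 356t/[(t+16)(25+t)] gives 16(25+t) = t(t+16), so t² = 16×25 = 400.
t* = √400 = 20 min.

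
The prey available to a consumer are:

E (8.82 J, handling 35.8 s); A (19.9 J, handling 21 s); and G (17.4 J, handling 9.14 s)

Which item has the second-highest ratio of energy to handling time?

Profitability E/h (J/s): E = 8.82/35.8 = 0.246, A = 19.9/21 = 0.948, G = 17.4/9.14 = 1.9.
Ranked: G > A > E.

A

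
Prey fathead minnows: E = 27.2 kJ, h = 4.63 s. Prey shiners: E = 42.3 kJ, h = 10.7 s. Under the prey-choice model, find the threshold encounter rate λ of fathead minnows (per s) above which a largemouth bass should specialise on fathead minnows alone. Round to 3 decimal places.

0.444 per s

The zero-one rule: include shiners iff E₂/h₂ > λE₁/(1+λh₁). Equality gives the switch point.
λE₁h₂ = E₂ + λE₂h₁ ⇒ λ = E₂/(E₁h₂ − E₂h₁) = 42.3/(291 − 195.8) = 0.4444 per s.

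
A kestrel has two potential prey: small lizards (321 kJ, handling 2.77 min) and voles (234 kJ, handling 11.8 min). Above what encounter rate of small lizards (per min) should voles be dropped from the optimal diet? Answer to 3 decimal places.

0.075 per min

The zero-one rule: include voles iff E₂/h₂ > λE₁/(1+λh₁). Equality gives the switch point.
λE₁h₂ = E₂ + λE₂h₁ ⇒ λ = E₂/(E₁h₂ − E₂h₁) = 234/(3788 − 648.2) = 0.07453 per min.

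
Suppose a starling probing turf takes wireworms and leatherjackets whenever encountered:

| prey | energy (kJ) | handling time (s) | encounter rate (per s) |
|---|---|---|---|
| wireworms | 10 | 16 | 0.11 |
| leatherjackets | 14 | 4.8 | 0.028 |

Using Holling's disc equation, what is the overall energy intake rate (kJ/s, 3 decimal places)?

0.515 kJ/s

R = (0.11×10 + 0.028×14) / (1 + 0.11×16 + 0.028×4.8) = 1.492/2.894 = 0.5155 kJ/s.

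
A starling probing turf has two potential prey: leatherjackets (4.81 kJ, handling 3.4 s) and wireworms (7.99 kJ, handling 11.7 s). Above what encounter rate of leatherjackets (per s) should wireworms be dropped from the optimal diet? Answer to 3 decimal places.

The zero-one rule: include wireworms iff E₂/h₂ > λE₁/(1+λh₁). Equality gives the switch point.
λE₁h₂ = E₂ + λE₂h₁ ⇒ λ = E₂/(E₁h₂ − E₂h₁) = 7.99/(56.28 − 27.17) = 0.2745 per s.

0.274 per s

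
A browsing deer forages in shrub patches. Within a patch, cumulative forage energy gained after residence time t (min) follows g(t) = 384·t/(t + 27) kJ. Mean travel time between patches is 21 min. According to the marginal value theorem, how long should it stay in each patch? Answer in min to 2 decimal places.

Maximise g(t)/(T+t): set derivative to zero → g'(t)(T+t) = g(t).
g'(t) = 384·27/(t + 27)². Setting 384·27/(t+27)² = 384t/[(t+27)(21+t)] gives 27(21+t) = t(t+27), so t² = 27×21 = 567.
t* = √567 = 23.81 min.

23.81 min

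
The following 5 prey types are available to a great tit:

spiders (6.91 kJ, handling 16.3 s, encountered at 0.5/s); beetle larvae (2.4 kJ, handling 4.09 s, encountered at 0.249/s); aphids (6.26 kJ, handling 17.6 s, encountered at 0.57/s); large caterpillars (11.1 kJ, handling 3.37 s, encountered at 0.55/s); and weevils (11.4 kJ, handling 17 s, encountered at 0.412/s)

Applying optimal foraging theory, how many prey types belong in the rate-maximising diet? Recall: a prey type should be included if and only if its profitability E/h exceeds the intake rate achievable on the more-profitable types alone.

1

Rank by E/h (kJ/s): large caterpillars 3.29, weevils 0.671, beetle larvae 0.587, spiders 0.424, aphids 0.356. Include each in turn until the next type's E/h falls below the running intake rate.
Rate on top 1: 2.139. weevils: 0.671 < 2.139 → exclude; stop.
Optimal diet: large caterpillars — 1 of 5 types.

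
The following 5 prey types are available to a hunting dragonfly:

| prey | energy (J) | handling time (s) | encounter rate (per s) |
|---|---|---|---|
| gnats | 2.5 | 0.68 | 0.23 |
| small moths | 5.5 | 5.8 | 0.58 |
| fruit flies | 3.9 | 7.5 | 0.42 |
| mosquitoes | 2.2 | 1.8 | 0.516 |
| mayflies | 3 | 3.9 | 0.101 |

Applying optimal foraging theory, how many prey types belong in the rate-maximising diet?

3

Profitabilities (E/h, J/s): gnats 3.68, mosquitoes 1.22, small moths 0.948, mayflies 0.769, fruit flies 0.52. Add prey in this order while the next type's profitability exceeds the intake rate on those already taken.
Rate on top 1: 0.4972. mosquitoes: 1.22 > 0.4972 → include.
Rate on top 2: 0.8202. small moths: 0.948 > 0.8202 → include.
Rate on top 3: 0.8993. mayflies: 0.769 < 0.8993 → exclude; stop.
Optimal diet: gnats, mosquitoes, small moths — 3 of 5 types.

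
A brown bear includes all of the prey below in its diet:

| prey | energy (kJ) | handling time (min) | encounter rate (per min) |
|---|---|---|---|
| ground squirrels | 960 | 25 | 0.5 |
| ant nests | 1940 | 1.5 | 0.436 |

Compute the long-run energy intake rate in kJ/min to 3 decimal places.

R = (0.5×960 + 0.436×1940) / (1 + 0.5×25 + 0.436×1.5) = 1326/14.15 = 93.67 kJ/min.

93.672 kJ/min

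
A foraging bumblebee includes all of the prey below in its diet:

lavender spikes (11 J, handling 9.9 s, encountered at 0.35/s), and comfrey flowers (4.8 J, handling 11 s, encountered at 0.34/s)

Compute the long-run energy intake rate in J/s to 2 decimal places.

0.67 J/s

R = Σλ_iE_i / (1 + Σλ_ih_i)
Numerator: 0.35×11 + 0.34×4.8 = 5.482
Denominator: 1 + 0.35×9.9 + 0.34×11 = 8.205
R = 5.482/8.205 = 0.6681 J/s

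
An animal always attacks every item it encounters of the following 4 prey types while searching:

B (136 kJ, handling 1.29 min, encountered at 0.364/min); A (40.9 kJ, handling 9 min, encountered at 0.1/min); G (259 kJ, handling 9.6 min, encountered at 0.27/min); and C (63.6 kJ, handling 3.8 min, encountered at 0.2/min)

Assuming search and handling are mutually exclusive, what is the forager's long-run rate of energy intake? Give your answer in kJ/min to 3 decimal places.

23.812 kJ/min

R = (0.364×136 + 0.1×40.9 + 0.27×259 + 0.2×63.6) / (1 + 0.364×1.29 + 0.1×9 + 0.27×9.6 + 0.2×3.8) = 136.2/5.722 = 23.81 kJ/min.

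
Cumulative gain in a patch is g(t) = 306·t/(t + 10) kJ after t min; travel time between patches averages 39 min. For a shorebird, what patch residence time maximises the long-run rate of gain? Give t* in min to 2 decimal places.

Optimal t* satisfies g'(t*) = g(t*)/(T + t*).
g'(t) = 306·10/(t + 10)². Setting 306·10/(t+10)² = 306t/[(t+10)(39+t)] gives 10(39+t) = t(t+10), so t² = 10×39 = 390.
t* = √390 = 19.75 min.

19.75 min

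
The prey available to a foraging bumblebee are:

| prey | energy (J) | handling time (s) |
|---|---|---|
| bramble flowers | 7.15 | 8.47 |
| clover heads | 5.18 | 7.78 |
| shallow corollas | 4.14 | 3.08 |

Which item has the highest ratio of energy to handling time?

shallow corollas

In descending order of E/h:
shallow corollas: 4.14/3.08 = 1.34 J/s
bramble flowers: 7.15/8.47 = 0.844 J/s
clover heads: 5.18/7.78 = 0.666 J/s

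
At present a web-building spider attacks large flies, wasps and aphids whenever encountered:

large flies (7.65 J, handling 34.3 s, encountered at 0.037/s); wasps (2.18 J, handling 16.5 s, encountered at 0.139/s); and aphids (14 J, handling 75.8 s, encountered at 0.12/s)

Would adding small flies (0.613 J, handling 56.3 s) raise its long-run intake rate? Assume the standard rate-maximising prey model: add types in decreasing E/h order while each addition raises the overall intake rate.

On large flies, wasps and aphids alone, R = ΣλE/(1+Σλh) = 2.266/13.66 = 0.1659 J/s.
small flies: E/h = 0.613/56.3 = 0.01089 J/s.
Since 0.01089 < R, time spent handling small flies is better spent searching.

No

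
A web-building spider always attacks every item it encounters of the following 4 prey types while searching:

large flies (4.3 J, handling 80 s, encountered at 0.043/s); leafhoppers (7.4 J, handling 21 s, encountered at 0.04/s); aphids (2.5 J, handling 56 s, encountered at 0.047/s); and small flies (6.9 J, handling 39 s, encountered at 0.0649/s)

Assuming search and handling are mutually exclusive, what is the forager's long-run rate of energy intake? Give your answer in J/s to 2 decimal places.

0.10 J/s

Energy encountered per unit search time: 0.043×4.3 + 0.04×7.4 + 0.047×2.5 + 0.0649×6.9 = 1.046 J/s.
Handling time per unit search time: 0.043×80 + 0.04×21 + 0.047×56 + 0.0649×39 = 9.443.
Rate = 1.046/(1 + 9.443) = 0.1002 J/s.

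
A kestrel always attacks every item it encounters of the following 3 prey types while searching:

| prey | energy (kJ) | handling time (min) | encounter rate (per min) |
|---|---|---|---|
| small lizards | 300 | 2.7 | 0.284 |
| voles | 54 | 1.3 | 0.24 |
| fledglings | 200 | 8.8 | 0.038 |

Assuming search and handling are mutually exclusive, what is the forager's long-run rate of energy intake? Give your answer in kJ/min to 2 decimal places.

43.83 kJ/min

R = (0.284×300 + 0.24×54 + 0.038×200) / (1 + 0.284×2.7 + 0.24×1.3 + 0.038×8.8) = 105.8/2.413 = 43.83 kJ/min.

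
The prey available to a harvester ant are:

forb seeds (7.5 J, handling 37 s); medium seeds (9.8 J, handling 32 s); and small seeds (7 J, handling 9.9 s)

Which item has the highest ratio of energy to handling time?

Profitability E/h (J/s): forb seeds = 7.5/37 = 0.203, medium seeds = 9.8/32 = 0.306, small seeds = 7/9.9 = 0.707.
Ranked: small seeds > medium seeds > forb seeds.

small seeds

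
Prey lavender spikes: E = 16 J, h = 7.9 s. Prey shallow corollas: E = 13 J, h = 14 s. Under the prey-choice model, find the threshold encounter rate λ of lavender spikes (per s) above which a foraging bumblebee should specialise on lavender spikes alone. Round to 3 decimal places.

The zero-one rule: include shallow corollas iff E₂/h₂ > λE₁/(1+λh₁). Equality gives the switch point.
λE₁h₂ = E₂ + λE₂h₁ ⇒ λ = E₂/(E₁h₂ − E₂h₁) = 13/(224 − 102.7) = 0.1072 per s.

0.107 per s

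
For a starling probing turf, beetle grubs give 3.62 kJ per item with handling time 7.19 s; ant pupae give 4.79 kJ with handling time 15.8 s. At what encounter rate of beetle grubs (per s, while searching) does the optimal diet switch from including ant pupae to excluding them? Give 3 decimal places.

At the threshold, the rate on beetle grubs alone equals the profitability of ant pupae: λ·3.62/(1 + λ·7.19) = 4.79/15.8 = 0.3032.
Rearranging, λ(3.62 − 0.3032×7.19) = 0.3032, so λ = 0.3032/1.44 = 0.2105 per s.

0.210 per s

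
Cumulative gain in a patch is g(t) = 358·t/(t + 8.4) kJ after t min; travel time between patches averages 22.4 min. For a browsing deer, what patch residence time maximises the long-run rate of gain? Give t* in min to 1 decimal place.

Maximise g(t)/(T+t): set derivative to zero → g'(t)(T+t) = g(t).
g'(t) = 358·8.4/(t + 8.4)². Setting 358·8.4/(t+8.4)² = 358t/[(t+8.4)(22.4+t)] gives 8.4(22.4+t) = t(t+8.4), so t² = 8.4×22.4 = 188.2.
t* = √188.2 = 13.72 min.

13.7 min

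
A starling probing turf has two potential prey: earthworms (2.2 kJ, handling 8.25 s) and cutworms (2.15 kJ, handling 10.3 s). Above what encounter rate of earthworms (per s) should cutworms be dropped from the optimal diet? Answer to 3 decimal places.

The zero-one rule: include cutworms iff E₂/h₂ > λE₁/(1+λh₁). Equality gives the switch point.
λE₁h₂ = E₂ + λE₂h₁ ⇒ λ = E₂/(E₁h₂ − E₂h₁) = 2.15/(22.66 − 17.74) = 0.4368 per s.

0.437 per s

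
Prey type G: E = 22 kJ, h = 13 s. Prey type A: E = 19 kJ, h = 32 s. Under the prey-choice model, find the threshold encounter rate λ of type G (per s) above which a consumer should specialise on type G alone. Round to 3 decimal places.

0.042 per s

The zero-one rule: include type A iff E₂/h₂ > λE₁/(1+λh₁). Equality gives the switch point.
λE₁h₂ = E₂ + λE₂h₁ ⇒ λ = E₂/(E₁h₂ − E₂h₁) = 19/(704 − 247) = 0.04158 per s.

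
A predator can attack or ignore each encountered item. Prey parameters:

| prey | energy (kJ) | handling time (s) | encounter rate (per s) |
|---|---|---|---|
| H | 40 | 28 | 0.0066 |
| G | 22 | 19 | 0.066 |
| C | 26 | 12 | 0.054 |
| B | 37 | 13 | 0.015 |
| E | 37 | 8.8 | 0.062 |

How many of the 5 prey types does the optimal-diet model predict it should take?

3

Rank by E/h (kJ/s): E 4.2, B 2.85, C 2.17, H 1.43, G 1.16. Include each in turn until the next type's E/h falls below the running intake rate.
Rate on top 1: 1.484. B: 2.85 > 1.484 → include.
Rate on top 2: 1.637. C: 2.17 > 1.637 → include.
Rate on top 3: 1.781. H: 1.43 < 1.781 → exclude; stop.
Optimal diet: E, B, C — 3 of 5 types.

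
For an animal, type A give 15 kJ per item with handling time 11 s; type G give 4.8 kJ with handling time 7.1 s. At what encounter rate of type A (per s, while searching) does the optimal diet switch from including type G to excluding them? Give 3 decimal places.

Drop type G once their profitability E₂/h₂ falls below the rate achievable on type A alone: E₂/h₂ = λE₁/(1 + λh₁).
Solve for λ: λE₁h₂ = E₂(1 + λh₁) → λ(E₁h₂ − E₂h₁) = E₂ → λ = E₂/(E₁h₂ − E₂h₁).
λ = 4.8/(15×7.1 − 4.8×11) = 4.8/53.7 = 0.08939 per s.

0.089 per s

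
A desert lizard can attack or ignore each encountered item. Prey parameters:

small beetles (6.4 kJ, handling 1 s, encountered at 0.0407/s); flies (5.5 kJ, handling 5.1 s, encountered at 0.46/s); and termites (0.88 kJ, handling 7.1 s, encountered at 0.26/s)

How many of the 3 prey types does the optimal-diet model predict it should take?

2

Rank by E/h (kJ/s): small beetles 6.4, flies 1.08, termites 0.124. Include each in turn until the next type's E/h falls below the running intake rate.
Rate on top 1: 0.2503. flies: 1.08 > 0.2503 → include.
Rate on top 2: 0.824. termites: 0.124 < 0.824 → exclude; stop.
Optimal diet: small beetles, flies — 2 of 3 types.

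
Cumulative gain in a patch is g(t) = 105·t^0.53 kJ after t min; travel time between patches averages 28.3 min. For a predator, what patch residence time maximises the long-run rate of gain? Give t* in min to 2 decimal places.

31.91 min

Optimal t* satisfies g'(t*) = g(t*)/(T + t*).
g'(t) = 0.53·105·t^-0.47. Setting 0.53·105·t^-0.47 = 105·t^0.53/(28.3+t) gives 0.53(28.3+t) = t, so 0.47·t = 0.53×28.3.
t* = 0.53×28.3/0.47 = 31.91 min.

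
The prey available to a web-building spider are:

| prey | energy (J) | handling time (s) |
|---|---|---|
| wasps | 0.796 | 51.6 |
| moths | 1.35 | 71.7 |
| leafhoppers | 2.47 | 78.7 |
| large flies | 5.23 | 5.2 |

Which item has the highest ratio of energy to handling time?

In descending order of E/h:
large flies: 5.23/5.2 = 1.01 J/s
leafhoppers: 2.47/78.7 = 0.0314 J/s
moths: 1.35/71.7 = 0.0188 J/s
wasps: 0.796/51.6 = 0.0154 J/s

large flies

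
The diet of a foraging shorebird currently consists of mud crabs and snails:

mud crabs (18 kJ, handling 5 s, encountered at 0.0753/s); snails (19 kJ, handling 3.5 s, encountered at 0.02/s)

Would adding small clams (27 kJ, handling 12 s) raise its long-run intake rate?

Yes

On mud crabs and snails alone, R = ΣλE/(1+Σλh) = 1.735/1.447 = 1.2 kJ/s.
small clams: E/h = 27/12 = 2.25 kJ/s.
Since 2.25 > R, including small clams increases the long-run rate.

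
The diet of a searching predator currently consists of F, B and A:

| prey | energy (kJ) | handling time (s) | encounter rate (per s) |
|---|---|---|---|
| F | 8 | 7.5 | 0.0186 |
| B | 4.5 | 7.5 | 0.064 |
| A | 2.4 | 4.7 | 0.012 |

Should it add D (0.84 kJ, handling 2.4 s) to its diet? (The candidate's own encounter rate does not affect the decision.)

Yes

Current rate: (0.0186×8 + 0.064×4.5 + 0.012×2.4)/(1 + 0.0186×7.5 + 0.064×7.5 + 0.012×4.7) = 0.2778 kJ/s.
Profitability of D: 0.84/2.4 = 0.35 kJ/s.
Since 0.35 > R, including D increases the long-run rate.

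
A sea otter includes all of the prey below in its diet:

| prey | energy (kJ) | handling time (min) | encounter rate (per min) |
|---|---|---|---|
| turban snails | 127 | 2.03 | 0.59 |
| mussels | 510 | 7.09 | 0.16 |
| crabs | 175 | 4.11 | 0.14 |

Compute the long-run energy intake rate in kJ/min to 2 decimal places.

46.33 kJ/min

R = (0.59×127 + 0.16×510 + 0.14×175) / (1 + 0.59×2.03 + 0.16×7.09 + 0.14×4.11) = 181/3.907 = 46.33 kJ/min.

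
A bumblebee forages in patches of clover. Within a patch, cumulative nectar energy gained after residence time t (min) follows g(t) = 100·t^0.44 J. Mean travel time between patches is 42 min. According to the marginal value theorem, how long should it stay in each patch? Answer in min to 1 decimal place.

Maximise g(t)/(T+t): set derivative to zero → g'(t)(T+t) = g(t).
g'(t) = 0.44·100·t^-0.56. Setting 0.44·100·t^-0.56 = 100·t^0.44/(42+t) gives 0.44(42+t) = t, so 0.56·t = 0.44×42.
t* = 0.44×42/0.56 = 33 min.

33.0 min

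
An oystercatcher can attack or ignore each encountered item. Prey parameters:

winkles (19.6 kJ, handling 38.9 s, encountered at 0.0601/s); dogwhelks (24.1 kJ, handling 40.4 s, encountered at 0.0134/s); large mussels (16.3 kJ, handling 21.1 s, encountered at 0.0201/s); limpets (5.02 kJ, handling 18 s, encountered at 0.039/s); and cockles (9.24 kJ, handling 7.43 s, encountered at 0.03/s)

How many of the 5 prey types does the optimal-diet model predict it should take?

E/h in descending order: cockles 1.24, large mussels 0.773, dogwhelks 0.597, winkles 0.504, limpets 0.279 kJ/s. The optimal diet is the largest prefix of this list for which every included type satisfies E_i/h_i > R on the types above it.
Rate on top 1: 0.2267. large mussels: 0.773 > 0.2267 → include.
Rate on top 2: 0.3672. dogwhelks: 0.597 > 0.3672 → include.
Rate on top 3: 0.424. winkles: 0.504 > 0.424 → include.
Rate on top 4: 0.4652. limpets: 0.279 < 0.4652 → exclude; stop.
Optimal diet: cockles, large mussels, dogwhelks, winkles — 4 of 5 types.

4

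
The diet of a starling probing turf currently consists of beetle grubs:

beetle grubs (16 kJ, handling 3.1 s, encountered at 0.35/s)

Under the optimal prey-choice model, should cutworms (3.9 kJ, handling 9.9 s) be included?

No

Current rate: (0.35×16)/(1 + 0.35×3.1) = 2.686 kJ/s.
cutworms: E/h = 3.9/9.9 = 0.3939 kJ/s.
0.3939 < 2.686, so adding cutworms would lower the average — exclude it.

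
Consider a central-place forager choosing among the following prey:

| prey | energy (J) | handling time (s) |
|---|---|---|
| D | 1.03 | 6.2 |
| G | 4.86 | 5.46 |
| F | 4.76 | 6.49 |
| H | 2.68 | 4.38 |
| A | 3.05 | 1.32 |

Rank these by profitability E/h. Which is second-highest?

In descending order of E/h:
A: 3.05/1.32 = 2.31 J/s
G: 4.86/5.46 = 0.89 J/s
F: 4.76/6.49 = 0.733 J/s
H: 2.68/4.38 = 0.612 J/s
D: 1.03/6.2 = 0.166 J/s

G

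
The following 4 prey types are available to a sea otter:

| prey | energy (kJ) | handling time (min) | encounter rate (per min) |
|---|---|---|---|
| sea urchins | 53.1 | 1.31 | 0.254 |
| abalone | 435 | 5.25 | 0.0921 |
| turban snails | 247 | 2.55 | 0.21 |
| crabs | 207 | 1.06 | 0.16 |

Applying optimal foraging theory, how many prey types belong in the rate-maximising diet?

E/h in descending order: crabs 195, turban snails 96.9, abalone 82.9, sea urchins 40.5 kJ/min. The optimal diet is the largest prefix of this list for which every included type satisfies E_i/h_i > R on the types above it.
Rate on top 1: 28.32. turban snails: 96.9 > 28.32 → include.
Rate on top 2: 49.84. abalone: 82.9 > 49.84 → include.
Rate on top 3: 57.14. sea urchins: 40.5 < 57.14 → exclude; stop.
Optimal diet: crabs, turban snails, abalone — 3 of 4 types.

3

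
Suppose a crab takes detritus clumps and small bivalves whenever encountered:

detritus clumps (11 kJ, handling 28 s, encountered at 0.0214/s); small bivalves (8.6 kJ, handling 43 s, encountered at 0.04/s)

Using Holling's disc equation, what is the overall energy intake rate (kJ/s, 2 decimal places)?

0.17 kJ/s

Energy encountered per unit search time: 0.0214×11 + 0.04×8.6 = 0.5794 kJ/s.
Handling time per unit search time: 0.0214×28 + 0.04×43 = 2.319.
Rate = 0.5794/(1 + 2.319) = 0.1746 kJ/s.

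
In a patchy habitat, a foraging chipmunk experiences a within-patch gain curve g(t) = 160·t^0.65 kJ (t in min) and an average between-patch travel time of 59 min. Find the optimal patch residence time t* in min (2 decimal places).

Maximise g(t)/(T+t): set derivative to zero → g'(t)(T+t) = g(t).
g'(t) = 0.65·160·t^-0.35. Setting 0.65·160·t^-0.35 = 160·t^0.65/(59+t) gives 0.65(59+t) = t, so 0.35·t = 0.65×59.
t* = 0.65×59/0.35 = 109.6 min.

109.57 min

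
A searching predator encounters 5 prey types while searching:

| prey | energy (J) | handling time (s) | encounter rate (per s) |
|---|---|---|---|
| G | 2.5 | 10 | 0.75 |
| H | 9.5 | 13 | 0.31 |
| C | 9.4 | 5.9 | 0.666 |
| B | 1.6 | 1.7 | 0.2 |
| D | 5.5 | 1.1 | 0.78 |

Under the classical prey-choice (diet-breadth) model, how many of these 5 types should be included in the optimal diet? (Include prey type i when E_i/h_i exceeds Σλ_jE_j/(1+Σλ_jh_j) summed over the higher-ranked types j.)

1

Rank by E/h (J/s): D 5, C 1.59, B 0.941, H 0.731, G 0.25. Include each in turn until the next type's E/h falls below the running intake rate.
Rate on top 1: 2.309. C: 1.59 < 2.309 → exclude; stop.
Optimal diet: D — 1 of 5 types.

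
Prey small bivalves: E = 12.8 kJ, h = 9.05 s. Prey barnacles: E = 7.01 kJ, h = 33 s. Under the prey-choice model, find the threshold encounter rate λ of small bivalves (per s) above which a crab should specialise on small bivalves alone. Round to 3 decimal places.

At the threshold, the rate on small bivalves alone equals the profitability of barnacles: λ·12.8/(1 + λ·9.05) = 7.01/33 = 0.2124.
Rearranging, λ(12.8 − 0.2124×9.05) = 0.2124, so λ = 0.2124/10.88 = 0.01953 per s.

0.020 per s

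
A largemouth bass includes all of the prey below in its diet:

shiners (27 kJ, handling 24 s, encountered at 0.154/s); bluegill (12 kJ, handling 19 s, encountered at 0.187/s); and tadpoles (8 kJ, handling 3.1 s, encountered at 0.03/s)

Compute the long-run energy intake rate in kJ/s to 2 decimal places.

0.80 kJ/s

Energy encountered per unit search time: 0.154×27 + 0.187×12 + 0.03×8 = 6.642 kJ/s.
Handling time per unit search time: 0.154×24 + 0.187×19 + 0.03×3.1 = 7.342.
Rate = 6.642/(1 + 7.342) = 0.7962 kJ/s.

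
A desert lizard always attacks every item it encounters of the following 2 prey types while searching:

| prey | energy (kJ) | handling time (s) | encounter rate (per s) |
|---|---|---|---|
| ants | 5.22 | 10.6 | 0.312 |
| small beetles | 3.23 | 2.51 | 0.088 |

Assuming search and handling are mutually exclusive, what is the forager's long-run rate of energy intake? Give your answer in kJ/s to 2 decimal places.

R = Σλ_iE_i / (1 + Σλ_ih_i)
Numerator: 0.312×5.22 + 0.088×3.23 = 1.913
Denominator: 1 + 0.312×10.6 + 0.088×2.51 = 4.528
R = 1.913/4.528 = 0.4224 kJ/s

0.42 kJ/s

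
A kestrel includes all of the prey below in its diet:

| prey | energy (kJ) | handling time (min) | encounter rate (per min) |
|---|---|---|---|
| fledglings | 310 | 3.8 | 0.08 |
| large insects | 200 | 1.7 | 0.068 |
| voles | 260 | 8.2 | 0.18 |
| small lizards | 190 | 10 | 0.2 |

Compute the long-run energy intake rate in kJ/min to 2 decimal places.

R = Σλ_iE_i / (1 + Σλ_ih_i)
Numerator: 0.08×310 + 0.068×200 + 0.18×260 + 0.2×190 = 123.2
Denominator: 1 + 0.08×3.8 + 0.068×1.7 + 0.18×8.2 + 0.2×10 = 4.896
R = 123.2/4.896 = 25.17 kJ/min

25.17 kJ/min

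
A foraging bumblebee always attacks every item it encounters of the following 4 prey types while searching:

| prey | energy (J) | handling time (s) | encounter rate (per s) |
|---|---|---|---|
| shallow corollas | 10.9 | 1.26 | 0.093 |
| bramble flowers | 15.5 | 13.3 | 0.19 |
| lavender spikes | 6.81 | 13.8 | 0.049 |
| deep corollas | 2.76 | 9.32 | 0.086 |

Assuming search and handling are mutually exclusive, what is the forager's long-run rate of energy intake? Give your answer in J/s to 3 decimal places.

0.884 J/s

R = Σλ_iE_i / (1 + Σλ_ih_i)
Numerator: 0.093×10.9 + 0.19×15.5 + 0.049×6.81 + 0.086×2.76 = 4.53
Denominator: 1 + 0.093×1.26 + 0.19×13.3 + 0.049×13.8 + 0.086×9.32 = 5.122
R = 4.53/5.122 = 0.8844 J/s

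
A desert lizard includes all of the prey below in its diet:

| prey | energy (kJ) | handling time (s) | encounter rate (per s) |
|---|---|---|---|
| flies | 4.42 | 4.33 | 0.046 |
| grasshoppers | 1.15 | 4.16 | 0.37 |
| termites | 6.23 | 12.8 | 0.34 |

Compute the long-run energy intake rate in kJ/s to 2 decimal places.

0.39 kJ/s

R = Σλ_iE_i / (1 + Σλ_ih_i)
Numerator: 0.046×4.42 + 0.37×1.15 + 0.34×6.23 = 2.747
Denominator: 1 + 0.046×4.33 + 0.37×4.16 + 0.34×12.8 = 7.09
R = 2.747/7.09 = 0.3874 kJ/s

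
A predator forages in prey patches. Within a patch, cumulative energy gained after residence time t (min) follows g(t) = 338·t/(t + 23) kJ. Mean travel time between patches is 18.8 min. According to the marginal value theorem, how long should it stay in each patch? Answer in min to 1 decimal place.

Maximise g(t)/(T+t): set derivative to zero → g'(t)(T+t) = g(t).
g'(t) = 338·23/(t + 23)². Setting 338·23/(t+23)² = 338t/[(t+23)(18.8+t)] gives 23(18.8+t) = t(t+23), so t² = 23×18.8 = 432.4.
t* = √432.4 = 20.79 min.

20.8 min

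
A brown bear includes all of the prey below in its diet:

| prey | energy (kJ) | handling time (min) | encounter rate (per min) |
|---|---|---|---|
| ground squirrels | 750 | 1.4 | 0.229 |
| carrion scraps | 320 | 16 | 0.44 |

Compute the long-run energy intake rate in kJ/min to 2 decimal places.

37.38 kJ/min

Energy encountered per unit search time: 0.229×750 + 0.44×320 = 312.6 kJ/min.
Handling time per unit search time: 0.229×1.4 + 0.44×16 = 7.361.
Rate = 312.6/(1 + 7.361) = 37.38 kJ/min.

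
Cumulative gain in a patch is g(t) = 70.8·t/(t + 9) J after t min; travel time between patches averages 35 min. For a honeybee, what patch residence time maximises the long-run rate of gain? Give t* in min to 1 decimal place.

Maximise g(t)/(T+t): set derivative to zero → g'(t)(T+t) = g(t).
g'(t) = 70.8·9/(t + 9)². Setting 70.8·9/(t+9)² = 70.8t/[(t+9)(35+t)] gives 9(35+t) = t(t+9), so t² = 9×35 = 315.
t* = √315 = 17.75 min.

17.7 min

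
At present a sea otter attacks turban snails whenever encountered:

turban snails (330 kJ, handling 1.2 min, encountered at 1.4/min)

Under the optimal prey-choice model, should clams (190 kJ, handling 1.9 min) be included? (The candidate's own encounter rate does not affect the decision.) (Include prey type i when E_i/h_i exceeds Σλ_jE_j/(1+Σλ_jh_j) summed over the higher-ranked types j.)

No

Current rate: (1.4×330)/(1 + 1.4×1.2) = 172.4 kJ/min.
clams: E/h = 190/1.9 = 100 kJ/min.
Since 100 < R, time spent handling clams is better spent searching.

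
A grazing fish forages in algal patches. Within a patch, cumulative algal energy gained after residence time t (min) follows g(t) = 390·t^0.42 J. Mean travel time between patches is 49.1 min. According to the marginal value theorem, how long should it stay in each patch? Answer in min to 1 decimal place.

35.6 min

By the marginal value theorem, leave when the instantaneous gain rate g'(t) equals the habitat-wide average g(t)/(T + t).
g'(t) = 0.42·390·t^-0.58. Setting 0.42·390·t^-0.58 = 390·t^0.42/(49.1+t) gives 0.42(49.1+t) = t, so 0.58·t = 0.42×49.1.
t* = 0.42×49.1/0.58 = 35.56 min.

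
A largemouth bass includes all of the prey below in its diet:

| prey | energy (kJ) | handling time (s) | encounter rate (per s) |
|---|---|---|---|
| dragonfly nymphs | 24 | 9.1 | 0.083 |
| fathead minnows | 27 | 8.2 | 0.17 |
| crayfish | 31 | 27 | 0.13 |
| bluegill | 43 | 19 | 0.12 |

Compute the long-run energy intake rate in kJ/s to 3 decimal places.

Energy encountered per unit search time: 0.083×24 + 0.17×27 + 0.13×31 + 0.12×43 = 15.77 kJ/s.
Handling time per unit search time: 0.083×9.1 + 0.17×8.2 + 0.13×27 + 0.12×19 = 7.939.
Rate = 15.77/(1 + 7.939) = 1.764 kJ/s.

1.764 kJ/s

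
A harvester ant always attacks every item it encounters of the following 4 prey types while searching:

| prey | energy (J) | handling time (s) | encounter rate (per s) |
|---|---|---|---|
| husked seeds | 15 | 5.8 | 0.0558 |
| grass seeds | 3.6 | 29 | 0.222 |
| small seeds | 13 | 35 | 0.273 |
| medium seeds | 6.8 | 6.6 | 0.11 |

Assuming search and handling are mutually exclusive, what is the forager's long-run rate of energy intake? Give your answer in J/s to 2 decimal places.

0.33 J/s

R = (0.0558×15 + 0.222×3.6 + 0.273×13 + 0.11×6.8) / (1 + 0.0558×5.8 + 0.222×29 + 0.273×35 + 0.11×6.6) = 5.933/18.04 = 0.3288 J/s.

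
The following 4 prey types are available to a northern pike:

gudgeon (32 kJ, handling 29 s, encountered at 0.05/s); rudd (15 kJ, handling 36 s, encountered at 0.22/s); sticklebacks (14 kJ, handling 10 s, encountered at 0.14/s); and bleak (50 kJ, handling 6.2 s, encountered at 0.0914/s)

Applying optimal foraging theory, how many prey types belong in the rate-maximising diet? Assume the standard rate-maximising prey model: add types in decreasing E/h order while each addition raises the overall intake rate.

1

Profitabilities (E/h, kJ/s): bleak 8.06, sticklebacks 1.4, gudgeon 1.1, rudd 0.417. Add prey in this order while the next type's profitability exceeds the intake rate on those already taken.
Rate on top 1: 2.917. sticklebacks: 1.4 < 2.917 → exclude; stop.
Optimal diet: bleak — 1 of 4 types.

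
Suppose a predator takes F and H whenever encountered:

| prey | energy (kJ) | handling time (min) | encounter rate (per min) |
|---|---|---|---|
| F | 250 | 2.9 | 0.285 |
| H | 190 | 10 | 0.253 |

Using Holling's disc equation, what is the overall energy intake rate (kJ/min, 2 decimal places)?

27.39 kJ/min

Energy encountered per unit search time: 0.285×250 + 0.253×190 = 119.3 kJ/min.
Handling time per unit search time: 0.285×2.9 + 0.253×10 = 3.357.
Rate = 119.3/(1 + 3.357) = 27.39 kJ/min.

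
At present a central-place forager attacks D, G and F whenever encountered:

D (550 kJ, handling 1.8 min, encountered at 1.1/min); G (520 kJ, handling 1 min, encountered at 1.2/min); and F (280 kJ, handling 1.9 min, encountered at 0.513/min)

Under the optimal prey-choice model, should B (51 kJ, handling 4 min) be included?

Intake rate on the current diet: R = (1.1×550 + 1.2×520 + 0.513×280) / (1 + 1.1×1.8 + 1.2×1 + 0.513×1.9) = 1373/5.155 = 266.3 kJ/min.
B: E/h = 51/4 = 12.75 kJ/min.
Since 12.75 < R, time spent handling B is better spent searching.

No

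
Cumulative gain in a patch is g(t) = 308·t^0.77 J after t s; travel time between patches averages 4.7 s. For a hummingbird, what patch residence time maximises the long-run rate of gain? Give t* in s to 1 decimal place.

By the marginal value theorem, leave when the instantaneous gain rate g'(t) equals the habitat-wide average g(t)/(T + t).
g'(t) = 0.77·308·t^-0.23. Setting 0.77·308·t^-0.23 = 308·t^0.77/(4.7+t) gives 0.77(4.7+t) = t, so 0.23·t = 0.77×4.7.
t* = 0.77×4.7/0.23 = 15.73 s.

15.7 s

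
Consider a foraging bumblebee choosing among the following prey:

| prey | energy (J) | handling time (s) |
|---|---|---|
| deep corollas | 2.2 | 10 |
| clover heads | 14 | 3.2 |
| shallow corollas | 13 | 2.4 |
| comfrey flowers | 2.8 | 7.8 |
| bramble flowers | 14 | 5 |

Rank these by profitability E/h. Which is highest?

shallow corollas

In descending order of E/h:
shallow corollas: 13/2.4 = 5.42 J/s
clover heads: 14/3.2 = 4.38 J/s
bramble flowers: 14/5 = 2.8 J/s
comfrey flowers: 2.8/7.8 = 0.359 J/s
deep corollas: 2.2/10 = 0.22 J/s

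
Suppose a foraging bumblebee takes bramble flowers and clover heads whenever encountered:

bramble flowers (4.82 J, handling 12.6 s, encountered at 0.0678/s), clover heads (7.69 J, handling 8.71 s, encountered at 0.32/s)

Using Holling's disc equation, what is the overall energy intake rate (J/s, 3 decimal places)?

0.601 J/s

R = Σλ_iE_i / (1 + Σλ_ih_i)
Numerator: 0.0678×4.82 + 0.32×7.69 = 2.788
Denominator: 1 + 0.0678×12.6 + 0.32×8.71 = 4.641
R = 2.788/4.641 = 0.6006 J/s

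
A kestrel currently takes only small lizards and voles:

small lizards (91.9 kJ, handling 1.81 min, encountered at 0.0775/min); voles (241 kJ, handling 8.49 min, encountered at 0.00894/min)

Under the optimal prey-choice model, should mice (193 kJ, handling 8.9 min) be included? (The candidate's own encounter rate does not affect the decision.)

Current rate: (0.0775×91.9 + 0.00894×241)/(1 + 0.0775×1.81 + 0.00894×8.49) = 7.628 kJ/min.
Profitability of mice: 193/8.9 = 21.69 kJ/min.
Since 21.69 > R, including mice increases the long-run rate.

Yes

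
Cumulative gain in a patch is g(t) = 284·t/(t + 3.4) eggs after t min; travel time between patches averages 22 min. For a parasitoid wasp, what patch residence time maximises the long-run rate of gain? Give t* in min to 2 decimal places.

By the marginal value theorem, leave when the instantaneous gain rate g'(t) equals the habitat-wide average g(t)/(T + t).
g'(t) = 284·3.4/(t + 3.4)². Setting 284·3.4/(t+3.4)² = 284t/[(t+3.4)(22+t)] gives 3.4(22+t) = t(t+3.4), so t² = 3.4×22 = 74.8.
t* = √74.8 = 8.649 min.

8.65 min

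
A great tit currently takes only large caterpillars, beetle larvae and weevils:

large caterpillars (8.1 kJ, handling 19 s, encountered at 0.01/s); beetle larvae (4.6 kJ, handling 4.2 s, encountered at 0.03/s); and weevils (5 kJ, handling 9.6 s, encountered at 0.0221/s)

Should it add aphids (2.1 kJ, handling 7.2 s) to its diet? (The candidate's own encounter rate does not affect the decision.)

Current rate: (0.01×8.1 + 0.03×4.6 + 0.0221×5)/(1 + 0.01×19 + 0.03×4.2 + 0.0221×9.6) = 0.2156 kJ/s.
Profitability of aphids: 2.1/7.2 = 0.2917 kJ/s.
0.2917 > 0.2156, so adding aphids raises the average — include it.

Yes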